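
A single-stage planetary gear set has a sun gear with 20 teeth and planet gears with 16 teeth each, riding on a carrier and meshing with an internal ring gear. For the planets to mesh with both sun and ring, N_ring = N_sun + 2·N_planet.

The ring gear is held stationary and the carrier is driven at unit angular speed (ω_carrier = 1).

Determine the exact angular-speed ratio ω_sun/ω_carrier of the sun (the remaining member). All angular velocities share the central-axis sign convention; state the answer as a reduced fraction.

N_ring = 20 + 2·16 = 52
20(ω_s−ω_c) = −52(ω_r−ω_c),  ω_r=0, ω_c=1
ω_s = 1 − (52/20)(0−1) = 18/5
ω_s/ω_c = 18/5

18/5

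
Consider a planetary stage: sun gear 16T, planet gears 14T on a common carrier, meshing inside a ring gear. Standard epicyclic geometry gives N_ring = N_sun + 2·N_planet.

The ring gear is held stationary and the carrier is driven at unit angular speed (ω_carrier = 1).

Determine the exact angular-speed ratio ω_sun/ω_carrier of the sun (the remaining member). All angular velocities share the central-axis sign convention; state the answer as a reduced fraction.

N_ring = 16 + 2·14 = 44
16(ω_s−ω_c) = −44(ω_r−ω_c),  ω_r=0, ω_c=1
ω_s = 1 − (44/16)(0−1) = 15/4
ω_s/ω_c = 15/4

15/4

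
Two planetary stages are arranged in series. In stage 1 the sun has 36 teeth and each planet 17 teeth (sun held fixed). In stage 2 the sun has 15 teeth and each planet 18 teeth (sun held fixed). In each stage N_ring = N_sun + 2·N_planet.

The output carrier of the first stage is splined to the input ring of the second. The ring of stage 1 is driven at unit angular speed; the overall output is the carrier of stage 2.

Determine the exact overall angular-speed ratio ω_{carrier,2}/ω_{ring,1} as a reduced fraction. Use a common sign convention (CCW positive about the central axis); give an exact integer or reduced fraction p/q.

595/1166

Stage 1: N_ring = 36 + 2·17 = 70
Stage 1: 36(ω_s−ω_c) = −70(ω_r−ω_c),  ω_s=0, ω_r=1
Stage 1: 36(0−ω_c) = −70(1−ω_c)  ⇒  106ω_c = 70  ⇒  ω_c = 35/53
  ⇒ ω_c¹/ω_r¹ = 35/53
Stage 2: N_ring = 15 + 2·18 = 51
Stage 2: 15(ω_s−ω_c) = −51(ω_r−ω_c),  ω_s=0, ω_r=1
Stage 2: 15(0−ω_c) = −51(1−ω_c)  ⇒  66ω_c = 51  ⇒  ω_c = 17/22
  ⇒ ω_c²/ω_r² = 17/22
Coupling ω_r² = ω_c¹ ⇒ overall = 35/53 × 17/22 = 595/1166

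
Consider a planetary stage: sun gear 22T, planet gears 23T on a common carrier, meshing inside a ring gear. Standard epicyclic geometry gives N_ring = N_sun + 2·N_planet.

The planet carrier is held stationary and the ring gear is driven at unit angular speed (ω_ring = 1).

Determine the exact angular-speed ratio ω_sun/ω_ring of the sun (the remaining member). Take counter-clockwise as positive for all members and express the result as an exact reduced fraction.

-34/11

N_ring = 22 + 2·23 = 68
22(ω_s−ω_c) = −68(ω_r−ω_c),  ω_c=0, ω_r=1
ω_s = 0 − (68/22)(1−0) = -34/11
ω_s/ω_r = -34/11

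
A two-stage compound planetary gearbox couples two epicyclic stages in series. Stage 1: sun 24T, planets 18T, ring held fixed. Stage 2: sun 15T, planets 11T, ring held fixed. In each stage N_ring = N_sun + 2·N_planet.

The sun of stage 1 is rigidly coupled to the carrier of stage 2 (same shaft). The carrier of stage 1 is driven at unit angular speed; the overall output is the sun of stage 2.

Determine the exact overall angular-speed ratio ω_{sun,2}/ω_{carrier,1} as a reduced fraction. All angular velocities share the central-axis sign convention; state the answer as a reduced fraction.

Stage 1: N_ring = 24 + 2·18 = 60
Stage 1: 24(ω_s−ω_c) = −60(ω_r−ω_c),  ω_r=0, ω_c=1
Stage 1: ω_s = 1 − (60/24)(0−1) = 7/2
  ⇒ ω_s¹/ω_c¹ = 7/2
Stage 2: N_ring = 15 + 2·11 = 37
Stage 2: 15(ω_s−ω_c) = −37(ω_r−ω_c),  ω_r=0, ω_c=1
Stage 2: ω_s = 1 − (37/15)(0−1) = 52/15
  ⇒ ω_s²/ω_c² = 52/15
Coupling ω_c² = ω_s¹ ⇒ overall = 7/2 × 52/15 = 182/15

182/15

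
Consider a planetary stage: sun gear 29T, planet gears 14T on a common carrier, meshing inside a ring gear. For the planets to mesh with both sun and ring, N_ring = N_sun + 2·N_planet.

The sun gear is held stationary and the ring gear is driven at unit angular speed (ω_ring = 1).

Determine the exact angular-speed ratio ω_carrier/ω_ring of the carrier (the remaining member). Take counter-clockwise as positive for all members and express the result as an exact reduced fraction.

N_ring = 29 + 2·14 = 57
29(ω_s−ω_c) = −57(ω_r−ω_c),  ω_s=0, ω_r=1
29(0−ω_c) = −57(1−ω_c)  ⇒  86ω_c = 57  ⇒  ω_c = 57/86
ω_c/ω_r = 57/86

57/86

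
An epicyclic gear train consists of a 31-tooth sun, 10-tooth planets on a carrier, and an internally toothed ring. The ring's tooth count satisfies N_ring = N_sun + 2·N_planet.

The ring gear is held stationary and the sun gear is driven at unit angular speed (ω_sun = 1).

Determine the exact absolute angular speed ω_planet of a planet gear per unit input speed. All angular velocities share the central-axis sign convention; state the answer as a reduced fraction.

-31/20

N_ring = 31 + 2·10 = 51
31(ω_s−ω_c) = −51(ω_r−ω_c),  ω_r=0, ω_s=1
31(1−ω_c) = −51(0−ω_c)  ⇒  82ω_c = 31  ⇒  ω_c = 31/82
sun–planet: 31·(1−31/82) = −10·(ω_p−ω_c)  ⇒  ω_p−ω_c = −(31/10)·(51/82) = -1581/820
ω_p = 31/82 − 1581/820 = -31/20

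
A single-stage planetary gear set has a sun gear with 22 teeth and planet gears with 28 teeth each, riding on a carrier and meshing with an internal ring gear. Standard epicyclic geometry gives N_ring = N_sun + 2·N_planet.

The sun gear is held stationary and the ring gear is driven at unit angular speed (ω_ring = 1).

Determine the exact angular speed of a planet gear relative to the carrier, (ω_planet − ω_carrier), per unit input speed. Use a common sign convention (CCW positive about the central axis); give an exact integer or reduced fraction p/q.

N_ring = 22 + 2·28 = 78
22(ω_s−ω_c) = −78(ω_r−ω_c),  ω_s=0, ω_r=1
22(0−ω_c) = −78(1−ω_c)  ⇒  100ω_c = 78  ⇒  ω_c = 39/50
sun–planet: 22·(0−39/50) = −28·(ω_p−ω_c)  ⇒  ω_p−ω_c = −(22/28)·(-39/50) = 429/700

429/700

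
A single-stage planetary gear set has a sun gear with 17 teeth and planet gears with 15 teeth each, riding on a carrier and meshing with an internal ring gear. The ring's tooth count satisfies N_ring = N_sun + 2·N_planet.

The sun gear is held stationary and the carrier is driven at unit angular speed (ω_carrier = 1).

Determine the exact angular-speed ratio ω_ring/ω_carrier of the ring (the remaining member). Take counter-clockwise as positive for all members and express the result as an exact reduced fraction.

N_ring = 17 + 2·15 = 47
17(ω_s−ω_c) = −47(ω_r−ω_c),  ω_s=0, ω_c=1
ω_r = 1 − (17/47)(0−1) = 64/47
ω_r/ω_c = 64/47

64/47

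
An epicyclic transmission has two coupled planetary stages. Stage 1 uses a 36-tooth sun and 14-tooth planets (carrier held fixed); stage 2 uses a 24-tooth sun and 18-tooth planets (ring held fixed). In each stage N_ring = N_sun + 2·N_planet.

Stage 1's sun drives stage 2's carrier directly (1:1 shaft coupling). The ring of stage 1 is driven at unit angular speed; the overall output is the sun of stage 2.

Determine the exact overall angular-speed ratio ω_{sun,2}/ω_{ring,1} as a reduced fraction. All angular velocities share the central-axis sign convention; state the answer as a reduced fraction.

Stage 1: N_ring = 36 + 2·14 = 64
Stage 1: 36(ω_s−ω_c) = −64(ω_r−ω_c),  ω_c=0, ω_r=1
Stage 1: ω_s = 0 − (64/36)(1−0) = -16/9
  ⇒ ω_s¹/ω_r¹ = -16/9
Stage 2: N_ring = 24 + 2·18 = 60
Stage 2: 24(ω_s−ω_c) = −60(ω_r−ω_c),  ω_r=0, ω_c=1
Stage 2: ω_s = 1 − (60/24)(0−1) = 7/2
  ⇒ ω_s²/ω_c² = 7/2
Coupling ω_c² = ω_s¹ ⇒ overall = -16/9 × 7/2 = -56/9

-56/9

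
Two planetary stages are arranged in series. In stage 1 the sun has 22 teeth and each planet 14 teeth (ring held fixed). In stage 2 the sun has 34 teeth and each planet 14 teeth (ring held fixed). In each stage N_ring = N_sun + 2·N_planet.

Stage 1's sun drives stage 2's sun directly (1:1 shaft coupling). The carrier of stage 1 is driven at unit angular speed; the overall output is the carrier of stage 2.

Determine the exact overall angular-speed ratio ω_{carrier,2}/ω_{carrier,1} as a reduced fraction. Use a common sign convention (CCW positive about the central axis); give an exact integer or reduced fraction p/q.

51/44

Stage 1: N_ring = 22 + 2·14 = 50
Stage 1: 22(ω_s−ω_c) = −50(ω_r−ω_c),  ω_r=0, ω_c=1
Stage 1: ω_s = 1 − (50/22)(0−1) = 36/11
  ⇒ ω_s¹/ω_c¹ = 36/11
Stage 2: N_ring = 34 + 2·14 = 62
Stage 2: 34(ω_s−ω_c) = −62(ω_r−ω_c),  ω_r=0, ω_s=1
Stage 2: 34(1−ω_c) = −62(0−ω_c)  ⇒  96ω_c = 34  ⇒  ω_c = 17/48
  ⇒ ω_c²/ω_s² = 17/48
Coupling ω_s² = ω_s¹ ⇒ overall = 36/11 × 17/48 = 51/44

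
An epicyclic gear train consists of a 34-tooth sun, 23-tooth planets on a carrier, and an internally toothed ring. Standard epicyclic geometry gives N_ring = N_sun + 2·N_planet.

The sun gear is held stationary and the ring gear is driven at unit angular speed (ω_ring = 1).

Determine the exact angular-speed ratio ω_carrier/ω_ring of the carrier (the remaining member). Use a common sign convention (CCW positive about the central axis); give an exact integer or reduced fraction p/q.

N_ring = 34 + 2·23 = 80
34(ω_s−ω_c) = −80(ω_r−ω_c),  ω_s=0, ω_r=1
34(0−ω_c) = −80(1−ω_c)  ⇒  114ω_c = 80  ⇒  ω_c = 40/57
ω_c/ω_r = 40/57

40/57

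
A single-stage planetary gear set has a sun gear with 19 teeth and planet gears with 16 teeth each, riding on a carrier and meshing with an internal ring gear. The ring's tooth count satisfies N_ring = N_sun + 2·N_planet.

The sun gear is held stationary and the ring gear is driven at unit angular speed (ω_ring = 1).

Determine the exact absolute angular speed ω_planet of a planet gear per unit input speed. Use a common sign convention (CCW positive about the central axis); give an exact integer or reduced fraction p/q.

N_ring = 19 + 2·16 = 51
19(ω_s−ω_c) = −51(ω_r−ω_c),  ω_s=0, ω_r=1
19(0−ω_c) = −51(1−ω_c)  ⇒  70ω_c = 51  ⇒  ω_c = 51/70
sun–planet: 19·(0−51/70) = −16·(ω_p−ω_c)  ⇒  ω_p−ω_c = −(19/16)·(-51/70) = 969/1120
ω_p = 51/70 + 969/1120 = 51/32

51/32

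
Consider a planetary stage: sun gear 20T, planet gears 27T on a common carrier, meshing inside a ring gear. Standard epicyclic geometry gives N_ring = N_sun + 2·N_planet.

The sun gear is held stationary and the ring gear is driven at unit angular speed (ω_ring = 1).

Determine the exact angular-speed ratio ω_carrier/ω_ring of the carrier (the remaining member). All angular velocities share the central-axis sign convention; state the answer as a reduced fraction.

N_ring = 20 + 2·27 = 74
20(ω_s−ω_c) = −74(ω_r−ω_c),  ω_s=0, ω_r=1
20(0−ω_c) = −74(1−ω_c)  ⇒  94ω_c = 74  ⇒  ω_c = 37/47
ω_c/ω_r = 37/47

37/47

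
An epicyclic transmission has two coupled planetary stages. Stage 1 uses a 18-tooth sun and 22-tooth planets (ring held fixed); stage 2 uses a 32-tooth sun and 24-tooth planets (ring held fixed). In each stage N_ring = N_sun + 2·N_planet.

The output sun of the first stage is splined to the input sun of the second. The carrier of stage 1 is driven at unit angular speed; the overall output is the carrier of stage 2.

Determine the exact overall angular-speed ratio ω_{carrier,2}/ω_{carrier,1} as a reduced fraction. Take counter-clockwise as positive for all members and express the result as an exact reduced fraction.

Stage 1: N_ring = 18 + 2·22 = 62
Stage 1: 18(ω_s−ω_c) = −62(ω_r−ω_c),  ω_r=0, ω_c=1
Stage 1: ω_s = 1 − (62/18)(0−1) = 40/9
  ⇒ ω_s¹/ω_c¹ = 40/9
Stage 2: N_ring = 32 + 2·24 = 80
Stage 2: 32(ω_s−ω_c) = −80(ω_r−ω_c),  ω_r=0, ω_s=1
Stage 2: 32(1−ω_c) = −80(0−ω_c)  ⇒  112ω_c = 32  ⇒  ω_c = 2/7
  ⇒ ω_c²/ω_s² = 2/7
Coupling ω_s² = ω_s¹ ⇒ overall = 40/9 × 2/7 = 80/63

80/63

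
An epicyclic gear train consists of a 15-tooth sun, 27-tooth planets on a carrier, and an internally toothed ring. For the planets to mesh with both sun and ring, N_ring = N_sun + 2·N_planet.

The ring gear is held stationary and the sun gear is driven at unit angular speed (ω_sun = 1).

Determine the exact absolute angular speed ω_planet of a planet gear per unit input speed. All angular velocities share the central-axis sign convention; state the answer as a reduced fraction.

N_ring = 15 + 2·27 = 69
15(ω_s−ω_c) = −69(ω_r−ω_c),  ω_r=0, ω_s=1
15(1−ω_c) = −69(0−ω_c)  ⇒  84ω_c = 15  ⇒  ω_c = 5/28
sun–planet: 15·(1−5/28) = −27·(ω_p−ω_c)  ⇒  ω_p−ω_c = −(15/27)·(23/28) = -115/252
ω_p = 5/28 − 115/252 = -5/18

-5/18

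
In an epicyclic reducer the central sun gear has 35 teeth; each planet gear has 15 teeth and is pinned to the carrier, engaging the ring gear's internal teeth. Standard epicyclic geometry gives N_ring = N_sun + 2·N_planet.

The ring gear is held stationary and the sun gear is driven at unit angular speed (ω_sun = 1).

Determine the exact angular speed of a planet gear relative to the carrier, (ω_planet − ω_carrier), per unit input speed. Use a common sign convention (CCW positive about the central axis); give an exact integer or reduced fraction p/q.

N_ring = 35 + 2·15 = 65
35(ω_s−ω_c) = −65(ω_r−ω_c),  ω_r=0, ω_s=1
35(1−ω_c) = −65(0−ω_c)  ⇒  100ω_c = 35  ⇒  ω_c = 7/20
sun–planet: 35·(1−7/20) = −15·(ω_p−ω_c)  ⇒  ω_p−ω_c = −(35/15)·(13/20) = -91/60

-91/60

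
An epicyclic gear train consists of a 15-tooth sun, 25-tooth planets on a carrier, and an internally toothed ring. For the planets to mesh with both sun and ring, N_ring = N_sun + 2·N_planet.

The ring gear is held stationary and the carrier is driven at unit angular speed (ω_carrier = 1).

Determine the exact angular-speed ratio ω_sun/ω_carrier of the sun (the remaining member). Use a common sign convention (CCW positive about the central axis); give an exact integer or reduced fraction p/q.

16/3

N_ring = 15 + 2·25 = 65
15(ω_s−ω_c) = −65(ω_r−ω_c),  ω_r=0, ω_c=1
ω_s = 1 − (65/15)(0−1) = 16/3
ω_s/ω_c = 16/3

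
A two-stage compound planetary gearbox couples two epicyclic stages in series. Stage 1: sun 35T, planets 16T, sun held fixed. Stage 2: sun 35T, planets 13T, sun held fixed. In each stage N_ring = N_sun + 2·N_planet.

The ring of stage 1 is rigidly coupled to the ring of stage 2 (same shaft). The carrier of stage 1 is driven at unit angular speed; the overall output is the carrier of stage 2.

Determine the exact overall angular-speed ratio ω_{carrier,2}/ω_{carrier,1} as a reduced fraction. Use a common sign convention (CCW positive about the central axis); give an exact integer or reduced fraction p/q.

Stage 1: N_ring = 35 + 2·16 = 67
Stage 1: 35(ω_s−ω_c) = −67(ω_r−ω_c),  ω_s=0, ω_c=1
Stage 1: ω_r = 1 − (35/67)(0−1) = 102/67
  ⇒ ω_r¹/ω_c¹ = 102/67
Stage 2: N_ring = 35 + 2·13 = 61
Stage 2: 35(ω_s−ω_c) = −61(ω_r−ω_c),  ω_s=0, ω_r=1
Stage 2: 35(0−ω_c) = −61(1−ω_c)  ⇒  96ω_c = 61  ⇒  ω_c = 61/96
  ⇒ ω_c²/ω_r² = 61/96
Coupling ω_r² = ω_r¹ ⇒ overall = 102/67 × 61/96 = 1037/1072

1037/1072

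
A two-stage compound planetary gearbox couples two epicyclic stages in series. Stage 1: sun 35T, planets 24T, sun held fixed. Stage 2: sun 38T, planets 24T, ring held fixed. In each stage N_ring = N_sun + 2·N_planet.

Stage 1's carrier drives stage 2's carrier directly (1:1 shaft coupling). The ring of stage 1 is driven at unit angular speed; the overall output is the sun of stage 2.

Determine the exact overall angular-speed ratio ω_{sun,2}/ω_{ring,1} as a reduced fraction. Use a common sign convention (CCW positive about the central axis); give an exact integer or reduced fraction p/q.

Stage 1: N_ring = 35 + 2·24 = 83
Stage 1: 35(ω_s−ω_c) = −83(ω_r−ω_c),  ω_s=0, ω_r=1
Stage 1: 35(0−ω_c) = −83(1−ω_c)  ⇒  118ω_c = 83  ⇒  ω_c = 83/118
  ⇒ ω_c¹/ω_r¹ = 83/118
Stage 2: N_ring = 38 + 2·24 = 86
Stage 2: 38(ω_s−ω_c) = −86(ω_r−ω_c),  ω_r=0, ω_c=1
Stage 2: ω_s = 1 − (86/38)(0−1) = 62/19
  ⇒ ω_s²/ω_c² = 62/19
Coupling ω_c² = ω_c¹ ⇒ overall = 83/118 × 62/19 = 2573/1121

2573/1121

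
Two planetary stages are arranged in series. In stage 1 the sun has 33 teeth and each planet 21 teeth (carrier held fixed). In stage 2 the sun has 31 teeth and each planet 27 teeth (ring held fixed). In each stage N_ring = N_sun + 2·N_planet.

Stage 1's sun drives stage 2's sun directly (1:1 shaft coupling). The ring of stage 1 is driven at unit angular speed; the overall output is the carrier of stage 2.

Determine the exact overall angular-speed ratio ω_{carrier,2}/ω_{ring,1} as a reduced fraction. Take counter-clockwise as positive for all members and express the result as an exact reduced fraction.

-775/1276

Stage 1: N_ring = 33 + 2·21 = 75
Stage 1: 33(ω_s−ω_c) = −75(ω_r−ω_c),  ω_c=0, ω_r=1
Stage 1: ω_s = 0 − (75/33)(1−0) = -25/11
  ⇒ ω_s¹/ω_r¹ = -25/11
Stage 2: N_ring = 31 + 2·27 = 85
Stage 2: 31(ω_s−ω_c) = −85(ω_r−ω_c),  ω_r=0, ω_s=1
Stage 2: 31(1−ω_c) = −85(0−ω_c)  ⇒  116ω_c = 31  ⇒  ω_c = 31/116
  ⇒ ω_c²/ω_s² = 31/116
Coupling ω_s² = ω_s¹ ⇒ overall = -25/11 × 31/116 = -775/1276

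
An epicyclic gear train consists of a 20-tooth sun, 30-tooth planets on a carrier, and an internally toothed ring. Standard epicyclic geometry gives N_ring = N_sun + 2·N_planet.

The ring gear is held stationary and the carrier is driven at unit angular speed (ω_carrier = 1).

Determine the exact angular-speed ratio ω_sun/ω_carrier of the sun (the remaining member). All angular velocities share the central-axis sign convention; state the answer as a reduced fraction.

5

N_ring = 20 + 2·30 = 80
20(ω_s−ω_c) = −80(ω_r−ω_c),  ω_r=0, ω_c=1
ω_s = 1 − (80/20)(0−1) = 5
ω_s/ω_c = 5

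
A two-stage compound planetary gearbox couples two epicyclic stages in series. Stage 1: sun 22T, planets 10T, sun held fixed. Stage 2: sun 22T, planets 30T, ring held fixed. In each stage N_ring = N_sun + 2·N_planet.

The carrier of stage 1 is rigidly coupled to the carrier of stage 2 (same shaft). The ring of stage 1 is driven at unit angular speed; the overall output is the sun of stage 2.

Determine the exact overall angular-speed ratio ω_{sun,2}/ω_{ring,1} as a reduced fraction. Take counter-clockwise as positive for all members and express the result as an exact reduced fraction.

Stage 1: N_ring = 22 + 2·10 = 42
Stage 1: 22(ω_s−ω_c) = −42(ω_r−ω_c),  ω_s=0, ω_r=1
Stage 1: 22(0−ω_c) = −42(1−ω_c)  ⇒  64ω_c = 42  ⇒  ω_c = 21/32
  ⇒ ω_c¹/ω_r¹ = 21/32
Stage 2: N_ring = 22 + 2·30 = 82
Stage 2: 22(ω_s−ω_c) = −82(ω_r−ω_c),  ω_r=0, ω_c=1
Stage 2: ω_s = 1 − (82/22)(0−1) = 52/11
  ⇒ ω_s²/ω_c² = 52/11
Coupling ω_c² = ω_c¹ ⇒ overall = 21/32 × 52/11 = 273/88

273/88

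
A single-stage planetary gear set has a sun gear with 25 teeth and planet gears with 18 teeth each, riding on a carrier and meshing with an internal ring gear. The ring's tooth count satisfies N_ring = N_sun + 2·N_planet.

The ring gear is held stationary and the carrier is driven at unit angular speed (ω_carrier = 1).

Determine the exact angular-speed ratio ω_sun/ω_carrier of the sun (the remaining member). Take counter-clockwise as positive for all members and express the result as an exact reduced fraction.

N_ring = 25 + 2·18 = 61
25(ω_s−ω_c) = −61(ω_r−ω_c),  ω_r=0, ω_c=1
ω_s = 1 − (61/25)(0−1) = 86/25
ω_s/ω_c = 86/25

86/25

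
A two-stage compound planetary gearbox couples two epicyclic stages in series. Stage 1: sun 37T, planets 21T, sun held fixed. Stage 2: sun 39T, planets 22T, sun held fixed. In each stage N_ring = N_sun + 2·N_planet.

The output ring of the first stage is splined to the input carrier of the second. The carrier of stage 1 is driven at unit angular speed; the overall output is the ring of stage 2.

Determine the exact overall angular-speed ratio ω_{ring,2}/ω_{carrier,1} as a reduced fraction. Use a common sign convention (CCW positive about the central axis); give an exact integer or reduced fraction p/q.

14152/6557

Stage 1: N_ring = 37 + 2·21 = 79
Stage 1: 37(ω_s−ω_c) = −79(ω_r−ω_c),  ω_s=0, ω_c=1
Stage 1: ω_r = 1 − (37/79)(0−1) = 116/79
  ⇒ ω_r¹/ω_c¹ = 116/79
Stage 2: N_ring = 39 + 2·22 = 83
Stage 2: 39(ω_s−ω_c) = −83(ω_r−ω_c),  ω_s=0, ω_c=1
Stage 2: ω_r = 1 − (39/83)(0−1) = 122/83
  ⇒ ω_r²/ω_c² = 122/83
Coupling ω_c² = ω_r¹ ⇒ overall = 116/79 × 122/83 = 14152/6557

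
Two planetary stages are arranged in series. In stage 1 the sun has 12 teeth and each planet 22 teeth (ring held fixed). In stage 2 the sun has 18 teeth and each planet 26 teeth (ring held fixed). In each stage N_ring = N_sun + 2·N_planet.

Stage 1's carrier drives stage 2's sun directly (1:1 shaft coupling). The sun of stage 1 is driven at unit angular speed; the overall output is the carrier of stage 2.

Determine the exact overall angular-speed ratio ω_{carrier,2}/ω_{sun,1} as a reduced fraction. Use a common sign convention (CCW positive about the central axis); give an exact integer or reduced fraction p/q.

Stage 1: N_ring = 12 + 2·22 = 56
Stage 1: 12(ω_s−ω_c) = −56(ω_r−ω_c),  ω_r=0, ω_s=1
Stage 1: 12(1−ω_c) = −56(0−ω_c)  ⇒  68ω_c = 12  ⇒  ω_c = 3/17
  ⇒ ω_c¹/ω_s¹ = 3/17
Stage 2: N_ring = 18 + 2·26 = 70
Stage 2: 18(ω_s−ω_c) = −70(ω_r−ω_c),  ω_r=0, ω_s=1
Stage 2: 18(1−ω_c) = −70(0−ω_c)  ⇒  88ω_c = 18  ⇒  ω_c = 9/44
  ⇒ ω_c²/ω_s² = 9/44
Coupling ω_s² = ω_c¹ ⇒ overall = 3/17 × 9/44 = 27/748

27/748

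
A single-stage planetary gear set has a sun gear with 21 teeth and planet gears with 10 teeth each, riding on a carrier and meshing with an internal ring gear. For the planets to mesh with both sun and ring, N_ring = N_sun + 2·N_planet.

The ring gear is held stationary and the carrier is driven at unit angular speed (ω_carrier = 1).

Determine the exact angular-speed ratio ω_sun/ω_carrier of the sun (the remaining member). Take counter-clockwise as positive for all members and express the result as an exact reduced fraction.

N_ring = 21 + 2·10 = 41
21(ω_s−ω_c) = −41(ω_r−ω_c),  ω_r=0, ω_c=1
ω_s = 1 − (41/21)(0−1) = 62/21
ω_s/ω_c = 62/21

62/21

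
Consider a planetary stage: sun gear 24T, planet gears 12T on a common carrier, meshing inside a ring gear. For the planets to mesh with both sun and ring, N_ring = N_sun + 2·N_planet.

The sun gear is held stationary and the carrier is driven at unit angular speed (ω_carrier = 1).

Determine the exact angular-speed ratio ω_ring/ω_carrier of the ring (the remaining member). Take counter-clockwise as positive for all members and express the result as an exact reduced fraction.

3/2

N_ring = 24 + 2·12 = 48
24(ω_s−ω_c) = −48(ω_r−ω_c),  ω_s=0, ω_c=1
ω_r = 1 − (24/48)(0−1) = 3/2
ω_r/ω_c = 3/2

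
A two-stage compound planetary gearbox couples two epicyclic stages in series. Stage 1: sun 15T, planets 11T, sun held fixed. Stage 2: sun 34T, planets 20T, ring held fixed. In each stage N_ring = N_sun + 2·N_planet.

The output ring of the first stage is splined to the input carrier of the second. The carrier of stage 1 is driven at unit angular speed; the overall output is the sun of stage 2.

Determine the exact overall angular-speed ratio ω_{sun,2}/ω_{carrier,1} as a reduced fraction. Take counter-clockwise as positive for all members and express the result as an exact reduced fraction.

2808/629

Stage 1: N_ring = 15 + 2·11 = 37
Stage 1: 15(ω_s−ω_c) = −37(ω_r−ω_c),  ω_s=0, ω_c=1
Stage 1: ω_r = 1 − (15/37)(0−1) = 52/37
  ⇒ ω_r¹/ω_c¹ = 52/37
Stage 2: N_ring = 34 + 2·20 = 74
Stage 2: 34(ω_s−ω_c) = −74(ω_r−ω_c),  ω_r=0, ω_c=1
Stage 2: ω_s = 1 − (74/34)(0−1) = 54/17
  ⇒ ω_s²/ω_c² = 54/17
Coupling ω_c² = ω_r¹ ⇒ overall = 52/37 × 54/17 = 2808/629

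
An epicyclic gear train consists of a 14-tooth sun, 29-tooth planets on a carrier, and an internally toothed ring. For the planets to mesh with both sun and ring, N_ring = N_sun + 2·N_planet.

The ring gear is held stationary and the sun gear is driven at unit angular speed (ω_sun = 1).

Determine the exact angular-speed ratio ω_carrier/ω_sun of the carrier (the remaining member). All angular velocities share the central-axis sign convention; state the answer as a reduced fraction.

7/43

N_ring = 14 + 2·29 = 72
14(ω_s−ω_c) = −72(ω_r−ω_c),  ω_r=0, ω_s=1
14(1−ω_c) = −72(0−ω_c)  ⇒  86ω_c = 14  ⇒  ω_c = 7/43
ω_c/ω_s = 7/43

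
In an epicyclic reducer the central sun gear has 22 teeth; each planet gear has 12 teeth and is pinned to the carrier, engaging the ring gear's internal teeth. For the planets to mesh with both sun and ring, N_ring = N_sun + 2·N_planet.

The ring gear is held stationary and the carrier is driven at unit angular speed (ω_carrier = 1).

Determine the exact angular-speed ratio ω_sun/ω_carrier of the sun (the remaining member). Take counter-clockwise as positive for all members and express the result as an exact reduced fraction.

34/11

N_ring = 22 + 2·12 = 46
22(ω_s−ω_c) = −46(ω_r−ω_c),  ω_r=0, ω_c=1
ω_s = 1 − (46/22)(0−1) = 34/11
ω_s/ω_c = 34/11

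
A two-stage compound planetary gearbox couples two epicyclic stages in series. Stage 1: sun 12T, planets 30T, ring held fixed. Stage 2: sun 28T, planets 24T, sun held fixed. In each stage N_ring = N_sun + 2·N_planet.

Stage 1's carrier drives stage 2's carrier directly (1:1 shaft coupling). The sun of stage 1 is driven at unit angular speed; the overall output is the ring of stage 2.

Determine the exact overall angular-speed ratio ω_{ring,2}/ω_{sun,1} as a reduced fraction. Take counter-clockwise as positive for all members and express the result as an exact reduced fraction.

Stage 1: N_ring = 12 + 2·30 = 72
Stage 1: 12(ω_s−ω_c) = −72(ω_r−ω_c),  ω_r=0, ω_s=1
Stage 1: 12(1−ω_c) = −72(0−ω_c)  ⇒  84ω_c = 12  ⇒  ω_c = 1/7
  ⇒ ω_c¹/ω_s¹ = 1/7
Stage 2: N_ring = 28 + 2·24 = 76
Stage 2: 28(ω_s−ω_c) = −76(ω_r−ω_c),  ω_s=0, ω_c=1
Stage 2: ω_r = 1 − (28/76)(0−1) = 26/19
  ⇒ ω_r²/ω_c² = 26/19
Coupling ω_c² = ω_c¹ ⇒ overall = 1/7 × 26/19 = 26/133

26/133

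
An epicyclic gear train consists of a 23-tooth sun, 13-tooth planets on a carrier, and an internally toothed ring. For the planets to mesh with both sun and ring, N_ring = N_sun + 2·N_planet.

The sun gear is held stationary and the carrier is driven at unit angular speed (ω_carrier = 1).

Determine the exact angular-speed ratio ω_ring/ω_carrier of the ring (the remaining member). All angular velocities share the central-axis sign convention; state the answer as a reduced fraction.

72/49

N_ring = 23 + 2·13 = 49
23(ω_s−ω_c) = −49(ω_r−ω_c),  ω_s=0, ω_c=1
ω_r = 1 − (23/49)(0−1) = 72/49
ω_r/ω_c = 72/49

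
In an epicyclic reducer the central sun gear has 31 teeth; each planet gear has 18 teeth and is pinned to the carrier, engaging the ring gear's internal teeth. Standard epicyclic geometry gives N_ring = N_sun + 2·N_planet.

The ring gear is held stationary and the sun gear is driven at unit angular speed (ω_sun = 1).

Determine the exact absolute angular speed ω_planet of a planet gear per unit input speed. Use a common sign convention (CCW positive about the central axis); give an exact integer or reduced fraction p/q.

N_ring = 31 + 2·18 = 67
31(ω_s−ω_c) = −67(ω_r−ω_c),  ω_r=0, ω_s=1
31(1−ω_c) = −67(0−ω_c)  ⇒  98ω_c = 31  ⇒  ω_c = 31/98
sun–planet: 31·(1−31/98) = −18·(ω_p−ω_c)  ⇒  ω_p−ω_c = −(31/18)·(67/98) = -2077/1764
ω_p = 31/98 − 2077/1764 = -31/36

-31/36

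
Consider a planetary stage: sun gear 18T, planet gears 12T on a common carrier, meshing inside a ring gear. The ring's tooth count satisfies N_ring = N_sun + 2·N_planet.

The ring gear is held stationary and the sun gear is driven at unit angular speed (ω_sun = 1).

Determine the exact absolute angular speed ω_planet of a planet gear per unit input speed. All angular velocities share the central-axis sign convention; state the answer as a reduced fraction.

-3/4

N_ring = 18 + 2·12 = 42
18(ω_s−ω_c) = −42(ω_r−ω_c),  ω_r=0, ω_s=1
18(1−ω_c) = −42(0−ω_c)  ⇒  60ω_c = 18  ⇒  ω_c = 3/10
sun–planet: 18·(1−3/10) = −12·(ω_p−ω_c)  ⇒  ω_p−ω_c = −(18/12)·(7/10) = -21/20
ω_p = 3/10 − 21/20 = -3/4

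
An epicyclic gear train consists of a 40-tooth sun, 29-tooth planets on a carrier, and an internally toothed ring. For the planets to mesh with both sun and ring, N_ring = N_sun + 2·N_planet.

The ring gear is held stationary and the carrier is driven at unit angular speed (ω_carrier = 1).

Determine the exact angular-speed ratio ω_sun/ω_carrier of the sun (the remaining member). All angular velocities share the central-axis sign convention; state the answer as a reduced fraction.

N_ring = 40 + 2·29 = 98
40(ω_s−ω_c) = −98(ω_r−ω_c),  ω_r=0, ω_c=1
ω_s = 1 − (98/40)(0−1) = 69/20
ω_s/ω_c = 69/20

69/20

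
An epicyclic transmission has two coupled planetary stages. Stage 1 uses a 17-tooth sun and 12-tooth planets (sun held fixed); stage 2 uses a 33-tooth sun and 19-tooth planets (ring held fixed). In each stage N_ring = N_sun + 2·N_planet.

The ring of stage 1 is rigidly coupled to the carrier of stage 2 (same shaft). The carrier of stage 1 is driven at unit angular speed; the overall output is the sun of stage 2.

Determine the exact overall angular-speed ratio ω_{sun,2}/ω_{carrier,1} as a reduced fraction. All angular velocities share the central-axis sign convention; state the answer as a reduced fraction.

Stage 1: N_ring = 17 + 2·12 = 41
Stage 1: 17(ω_s−ω_c) = −41(ω_r−ω_c),  ω_s=0, ω_c=1
Stage 1: ω_r = 1 − (17/41)(0−1) = 58/41
  ⇒ ω_r¹/ω_c¹ = 58/41
Stage 2: N_ring = 33 + 2·19 = 71
Stage 2: 33(ω_s−ω_c) = −71(ω_r−ω_c),  ω_r=0, ω_c=1
Stage 2: ω_s = 1 − (71/33)(0−1) = 104/33
  ⇒ ω_s²/ω_c² = 104/33
Coupling ω_c² = ω_r¹ ⇒ overall = 58/41 × 104/33 = 6032/1353

6032/1353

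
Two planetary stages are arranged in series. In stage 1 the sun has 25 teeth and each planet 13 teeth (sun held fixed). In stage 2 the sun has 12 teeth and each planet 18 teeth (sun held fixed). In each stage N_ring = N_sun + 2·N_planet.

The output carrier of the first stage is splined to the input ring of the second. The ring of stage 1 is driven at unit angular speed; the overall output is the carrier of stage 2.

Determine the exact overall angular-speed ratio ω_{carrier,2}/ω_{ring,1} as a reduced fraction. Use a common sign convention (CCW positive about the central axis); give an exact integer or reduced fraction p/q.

51/95

Stage 1: N_ring = 25 + 2·13 = 51
Stage 1: 25(ω_s−ω_c) = −51(ω_r−ω_c),  ω_s=0, ω_r=1
Stage 1: 25(0−ω_c) = −51(1−ω_c)  ⇒  76ω_c = 51  ⇒  ω_c = 51/76
  ⇒ ω_c¹/ω_r¹ = 51/76
Stage 2: N_ring = 12 + 2·18 = 48
Stage 2: 12(ω_s−ω_c) = −48(ω_r−ω_c),  ω_s=0, ω_r=1
Stage 2: 12(0−ω_c) = −48(1−ω_c)  ⇒  60ω_c = 48  ⇒  ω_c = 4/5
  ⇒ ω_c²/ω_r² = 4/5
Coupling ω_r² = ω_c¹ ⇒ overall = 51/76 × 4/5 = 51/95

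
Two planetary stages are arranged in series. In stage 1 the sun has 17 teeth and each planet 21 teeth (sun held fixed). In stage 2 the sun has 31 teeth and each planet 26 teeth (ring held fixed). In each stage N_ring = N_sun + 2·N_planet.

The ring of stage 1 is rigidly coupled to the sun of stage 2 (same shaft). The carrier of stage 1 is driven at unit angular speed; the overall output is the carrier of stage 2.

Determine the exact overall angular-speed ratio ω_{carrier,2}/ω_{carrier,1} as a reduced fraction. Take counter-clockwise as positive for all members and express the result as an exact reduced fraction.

Stage 1: N_ring = 17 + 2·21 = 59
Stage 1: 17(ω_s−ω_c) = −59(ω_r−ω_c),  ω_s=0, ω_c=1
Stage 1: ω_r = 1 − (17/59)(0−1) = 76/59
  ⇒ ω_r¹/ω_c¹ = 76/59
Stage 2: N_ring = 31 + 2·26 = 83
Stage 2: 31(ω_s−ω_c) = −83(ω_r−ω_c),  ω_r=0, ω_s=1
Stage 2: 31(1−ω_c) = −83(0−ω_c)  ⇒  114ω_c = 31  ⇒  ω_c = 31/114
  ⇒ ω_c²/ω_s² = 31/114
Coupling ω_s² = ω_r¹ ⇒ overall = 76/59 × 31/114 = 62/177

62/177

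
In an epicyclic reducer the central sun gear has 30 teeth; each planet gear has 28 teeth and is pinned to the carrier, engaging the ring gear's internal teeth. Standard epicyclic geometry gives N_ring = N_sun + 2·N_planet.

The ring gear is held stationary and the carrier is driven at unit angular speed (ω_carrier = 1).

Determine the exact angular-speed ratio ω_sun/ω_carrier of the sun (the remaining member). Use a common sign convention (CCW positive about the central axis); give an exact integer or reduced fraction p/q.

58/15

N_ring = 30 + 2·28 = 86
30(ω_s−ω_c) = −86(ω_r−ω_c),  ω_r=0, ω_c=1
ω_s = 1 − (86/30)(0−1) = 58/15
ω_s/ω_c = 58/15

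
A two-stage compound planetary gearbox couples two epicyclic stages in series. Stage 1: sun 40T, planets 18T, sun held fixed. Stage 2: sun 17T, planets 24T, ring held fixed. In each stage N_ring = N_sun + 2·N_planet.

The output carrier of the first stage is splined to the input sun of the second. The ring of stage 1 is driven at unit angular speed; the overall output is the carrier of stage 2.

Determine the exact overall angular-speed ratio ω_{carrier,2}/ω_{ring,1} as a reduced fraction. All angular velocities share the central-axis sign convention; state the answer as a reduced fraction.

Stage 1: N_ring = 40 + 2·18 = 76
Stage 1: 40(ω_s−ω_c) = −76(ω_r−ω_c),  ω_s=0, ω_r=1
Stage 1: 40(0−ω_c) = −76(1−ω_c)  ⇒  116ω_c = 76  ⇒  ω_c = 19/29
  ⇒ ω_c¹/ω_r¹ = 19/29
Stage 2: N_ring = 17 + 2·24 = 65
Stage 2: 17(ω_s−ω_c) = −65(ω_r−ω_c),  ω_r=0, ω_s=1
Stage 2: 17(1−ω_c) = −65(0−ω_c)  ⇒  82ω_c = 17  ⇒  ω_c = 17/82
  ⇒ ω_c²/ω_s² = 17/82
Coupling ω_s² = ω_c¹ ⇒ overall = 19/29 × 17/82 = 323/2378

323/2378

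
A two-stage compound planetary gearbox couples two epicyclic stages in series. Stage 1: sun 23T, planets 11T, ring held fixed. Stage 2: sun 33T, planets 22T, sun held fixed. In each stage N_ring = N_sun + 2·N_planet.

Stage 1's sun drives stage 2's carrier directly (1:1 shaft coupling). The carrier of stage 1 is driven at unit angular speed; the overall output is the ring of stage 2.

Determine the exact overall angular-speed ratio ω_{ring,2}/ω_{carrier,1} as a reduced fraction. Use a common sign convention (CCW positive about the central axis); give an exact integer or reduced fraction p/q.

Stage 1: N_ring = 23 + 2·11 = 45
Stage 1: 23(ω_s−ω_c) = −45(ω_r−ω_c),  ω_r=0, ω_c=1
Stage 1: ω_s = 1 − (45/23)(0−1) = 68/23
  ⇒ ω_s¹/ω_c¹ = 68/23
Stage 2: N_ring = 33 + 2·22 = 77
Stage 2: 33(ω_s−ω_c) = −77(ω_r−ω_c),  ω_s=0, ω_c=1
Stage 2: ω_r = 1 − (33/77)(0−1) = 10/7
  ⇒ ω_r²/ω_c² = 10/7
Coupling ω_c² = ω_s¹ ⇒ overall = 68/23 × 10/7 = 680/161

680/161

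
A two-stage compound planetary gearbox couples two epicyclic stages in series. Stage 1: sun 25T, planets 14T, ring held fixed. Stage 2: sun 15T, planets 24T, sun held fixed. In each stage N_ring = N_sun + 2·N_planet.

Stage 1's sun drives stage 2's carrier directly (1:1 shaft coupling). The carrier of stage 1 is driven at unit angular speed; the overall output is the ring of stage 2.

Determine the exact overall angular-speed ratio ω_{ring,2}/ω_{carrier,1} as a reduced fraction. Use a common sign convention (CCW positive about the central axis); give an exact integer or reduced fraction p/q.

676/175

Stage 1: N_ring = 25 + 2·14 = 53
Stage 1: 25(ω_s−ω_c) = −53(ω_r−ω_c),  ω_r=0, ω_c=1
Stage 1: ω_s = 1 − (53/25)(0−1) = 78/25
  ⇒ ω_s¹/ω_c¹ = 78/25
Stage 2: N_ring = 15 + 2·24 = 63
Stage 2: 15(ω_s−ω_c) = −63(ω_r−ω_c),  ω_s=0, ω_c=1
Stage 2: ω_r = 1 − (15/63)(0−1) = 26/21
  ⇒ ω_r²/ω_c² = 26/21
Coupling ω_c² = ω_s¹ ⇒ overall = 78/25 × 26/21 = 676/175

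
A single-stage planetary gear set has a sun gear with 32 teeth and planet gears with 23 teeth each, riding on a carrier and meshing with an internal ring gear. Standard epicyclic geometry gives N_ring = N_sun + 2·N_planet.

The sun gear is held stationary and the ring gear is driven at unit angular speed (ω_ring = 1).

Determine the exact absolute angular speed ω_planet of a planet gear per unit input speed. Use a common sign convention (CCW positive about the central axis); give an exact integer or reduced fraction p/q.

39/23

N_ring = 32 + 2·23 = 78
32(ω_s−ω_c) = −78(ω_r−ω_c),  ω_s=0, ω_r=1
32(0−ω_c) = −78(1−ω_c)  ⇒  110ω_c = 78  ⇒  ω_c = 39/55
sun–planet: 32·(0−39/55) = −23·(ω_p−ω_c)  ⇒  ω_p−ω_c = −(32/23)·(-39/55) = 1248/1265
ω_p = 39/55 + 1248/1265 = 39/23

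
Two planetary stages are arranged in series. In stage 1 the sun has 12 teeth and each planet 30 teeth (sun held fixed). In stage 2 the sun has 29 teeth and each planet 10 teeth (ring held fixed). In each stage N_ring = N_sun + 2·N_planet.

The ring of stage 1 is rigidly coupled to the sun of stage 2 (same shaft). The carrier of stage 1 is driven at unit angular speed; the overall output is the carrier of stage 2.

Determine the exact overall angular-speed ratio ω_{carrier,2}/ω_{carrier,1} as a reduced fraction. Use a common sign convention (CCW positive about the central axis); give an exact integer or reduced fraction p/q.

203/468

Stage 1: N_ring = 12 + 2·30 = 72
Stage 1: 12(ω_s−ω_c) = −72(ω_r−ω_c),  ω_s=0, ω_c=1
Stage 1: ω_r = 1 − (12/72)(0−1) = 7/6
  ⇒ ω_r¹/ω_c¹ = 7/6
Stage 2: N_ring = 29 + 2·10 = 49
Stage 2: 29(ω_s−ω_c) = −49(ω_r−ω_c),  ω_r=0, ω_s=1
Stage 2: 29(1−ω_c) = −49(0−ω_c)  ⇒  78ω_c = 29  ⇒  ω_c = 29/78
  ⇒ ω_c²/ω_s² = 29/78
Coupling ω_s² = ω_r¹ ⇒ overall = 7/6 × 29/78 = 203/468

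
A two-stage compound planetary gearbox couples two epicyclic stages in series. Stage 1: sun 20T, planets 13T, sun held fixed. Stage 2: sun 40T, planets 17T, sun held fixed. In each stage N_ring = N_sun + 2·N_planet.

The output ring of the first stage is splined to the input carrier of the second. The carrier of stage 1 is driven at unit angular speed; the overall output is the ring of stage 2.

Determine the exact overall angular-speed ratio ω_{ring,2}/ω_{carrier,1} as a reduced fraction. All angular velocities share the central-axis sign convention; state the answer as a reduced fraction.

Stage 1: N_ring = 20 + 2·13 = 46
Stage 1: 20(ω_s−ω_c) = −46(ω_r−ω_c),  ω_s=0, ω_c=1
Stage 1: ω_r = 1 − (20/46)(0−1) = 33/23
  ⇒ ω_r¹/ω_c¹ = 33/23
Stage 2: N_ring = 40 + 2·17 = 74
Stage 2: 40(ω_s−ω_c) = −74(ω_r−ω_c),  ω_s=0, ω_c=1
Stage 2: ω_r = 1 − (40/74)(0−1) = 57/37
  ⇒ ω_r²/ω_c² = 57/37
Coupling ω_c² = ω_r¹ ⇒ overall = 33/23 × 57/37 = 1881/851

1881/851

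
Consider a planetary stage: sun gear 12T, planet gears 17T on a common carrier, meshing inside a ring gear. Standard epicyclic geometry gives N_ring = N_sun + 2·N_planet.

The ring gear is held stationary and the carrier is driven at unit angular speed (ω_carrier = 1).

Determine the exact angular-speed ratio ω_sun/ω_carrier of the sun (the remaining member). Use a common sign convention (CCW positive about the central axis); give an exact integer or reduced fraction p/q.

29/6

N_ring = 12 + 2·17 = 46
12(ω_s−ω_c) = −46(ω_r−ω_c),  ω_r=0, ω_c=1
ω_s = 1 − (46/12)(0−1) = 29/6
ω_s/ω_c = 29/6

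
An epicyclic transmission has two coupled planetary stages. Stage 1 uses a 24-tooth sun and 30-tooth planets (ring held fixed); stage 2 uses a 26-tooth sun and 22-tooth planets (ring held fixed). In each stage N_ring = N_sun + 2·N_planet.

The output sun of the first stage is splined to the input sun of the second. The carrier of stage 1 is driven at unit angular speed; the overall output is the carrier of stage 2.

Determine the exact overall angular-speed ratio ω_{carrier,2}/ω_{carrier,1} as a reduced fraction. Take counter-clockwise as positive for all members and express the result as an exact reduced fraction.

39/32

Stage 1: N_ring = 24 + 2·30 = 84
Stage 1: 24(ω_s−ω_c) = −84(ω_r−ω_c),  ω_r=0, ω_c=1
Stage 1: ω_s = 1 − (84/24)(0−1) = 9/2
  ⇒ ω_s¹/ω_c¹ = 9/2
Stage 2: N_ring = 26 + 2·22 = 70
Stage 2: 26(ω_s−ω_c) = −70(ω_r−ω_c),  ω_r=0, ω_s=1
Stage 2: 26(1−ω_c) = −70(0−ω_c)  ⇒  96ω_c = 26  ⇒  ω_c = 13/48
  ⇒ ω_c²/ω_s² = 13/48
Coupling ω_s² = ω_s¹ ⇒ overall = 9/2 × 13/48 = 39/32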